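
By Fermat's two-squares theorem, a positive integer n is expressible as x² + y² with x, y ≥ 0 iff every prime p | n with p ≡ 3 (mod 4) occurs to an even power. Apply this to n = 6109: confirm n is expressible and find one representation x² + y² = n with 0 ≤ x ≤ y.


Step 1: Factor n = 6109 = 41 · 149.
Step 2: Check the mod-4 condition on each prime factor: 41 ≡ 1 (mod 4), exponent 1; 149 ≡ 1 (mod 4), exponent 1.
All primes ≡ 3 (mod 4) appear to even exponent (or don't appear), so by the two-squares theorem n IS expressible as a sum of two squares.
Step 3: Build a representation. Here n = 41 · 149 is a product of primes ≡ 1 (mod 4). Each prime p ≡ 1 (mod 4) is itself a sum of two squares; find a² by testing p − a² for a perfect square:
  41: 41 − 1² = 40, 41 − 2² = 37, 41 − 3² = 32, 41 − 4² = 25 = 5² ⇒ 41 = 4² + 5².
  149: 149 − 1² = 148, 149 − 2² = 145, 149 − 3² = 140, 149 − 4² = 133, 149 − 5² = 124, 149 − 6² = 113, 149 − 7² = 100 = 10² ⇒ 149 = 7² + 10².
  Combine using the Brahmagupta–Fibonacci identity (a² + b²)(c² + d²) = (ac − bd)² + (ad + bc)² = (ac + bd)² + (ad − bc)²:
  41 · 149 = 6109: from (4² + 5²)(7² + 10²), take (4·7 − 5·10, 4·10 + 5·7) = (28 − 50, 40 + 35) = (-22, 75); dropping signs (only squares matter) gives (22, 75); check 22² + 75² = 484 + 5625 = 6109 ✓.
Step 4: Order so x ≤ y and verify: 22² + 75² = 484 + 5625 = 6109 = n. ✓

n = 6109 = 22² + 75² (one valid representation with x ≤ y).


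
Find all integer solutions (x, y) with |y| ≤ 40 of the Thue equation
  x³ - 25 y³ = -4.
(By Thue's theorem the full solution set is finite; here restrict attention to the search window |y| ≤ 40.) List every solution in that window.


The equation is x³ - 25y³ = -4. For fixed y, x³ = 25·y³ − 4, so a solution requires the RHS to be a perfect cube.
Strategy: iterate y from -40 to 40, compute RHS = 25·y³ − 4, and check whether it is a (positive or negative) perfect cube.
Check small values of y:
  y = 0: RHS = -4 is not a perfect cube.
  y = 1: RHS = 21 is not a perfect cube.
  y = -1: RHS = -29 is not a perfect cube.
  y = 2: RHS = 196 is not a perfect cube.
  y = -2: RHS = -204 is not a perfect cube.
  y = 3: RHS = 671 is not a perfect cube.
  y = -3: RHS = -679 is not a perfect cube.
Continuing the search up to |y| = 40 finds no solutions either.
No (x, y) in the scanned range satisfies the equation.

No integer solutions with |y| ≤ 40.


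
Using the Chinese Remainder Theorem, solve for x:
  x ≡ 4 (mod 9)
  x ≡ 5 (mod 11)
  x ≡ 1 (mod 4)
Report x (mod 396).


Moduli 9, 11, 4 are pairwise coprime; by CRT there is a unique solution modulo M = 9 · 11 · 4 = 396.
Solve pairwise, accumulating the modulus:
  Start with x ≡ 4 (mod 9).
  Combine with x ≡ 5 (mod 11): since gcd(9, 11) = 1, we get a unique residue mod 99.
    Write x = 4 + 9·t and substitute into x ≡ 5 (mod 11): 9·t ≡ 5 − 4 = 1 (mod 11).
    The inverse of 9 mod 11 is 5 (since 9·5 = 45 = 4·11 + 1), so t ≡ 5·1 = 5 ≡ 5 (mod 11).
    Then x = 4 + 9·5 = 49, valid modulo lcm(9, 11) = 99: x ≡ 49 (mod 99).
  Combine with x ≡ 1 (mod 4): since gcd(99, 4) = 1, we get a unique residue mod 396.
    Write x = 49 + 99·t and substitute into x ≡ 1 (mod 4): 99·t ≡ 1 − 49 = -48 (mod 4).
    Reduce coefficients mod 4: 3·t ≡ 0 (mod 4).
    The inverse of 3 mod 4 is 3 (since 3·3 = 9 = 2·4 + 1), so t ≡ 3·0 = 0 ≡ 0 (mod 4).
    Then x = 49 + 99·0 = 49, valid modulo lcm(99, 4) = 396: x ≡ 49 (mod 396).
Verify: 49 mod 9 = 4 ✓, 49 mod 11 = 5 ✓, 49 mod 4 = 1 ✓.

x ≡ 49 (mod 396).


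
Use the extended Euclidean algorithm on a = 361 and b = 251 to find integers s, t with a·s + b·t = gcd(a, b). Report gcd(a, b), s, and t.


Euclidean algorithm on (361, 251) — divide until remainder is 0:
  361 = 1 · 251 + 110
  251 = 2 · 110 + 31
  110 = 3 · 31 + 17
  31 = 1 · 17 + 14
  17 = 1 · 14 + 3
  14 = 4 · 3 + 2
  3 = 1 · 2 + 1
  2 = 2 · 1 + 0
gcd(361, 251) = 1.
Track Bezout coefficients alongside the remainders: start with r₀ = 361 = a·1 + b·0 (s = 1, t = 0) and r₁ = 251 = a·0 + b·1 (s = 0, t = 1); each new remainder r_{k+1} = r_{k-1} − q_k·r_k inherits s_{k+1} = s_{k-1} − q_k·s_k, t_{k+1} = t_{k-1} − q_k·t_k, so r_k = a·s_k + b·t_k at every step:
  q = 1: r = 110, s = 1 − 1·0 = 1, t = 0 − 1·1 = -1  (check: 361·1 + 251·(-1) = 110)
  q = 2: r = 31, s = 0 − 2·1 = -2, t = 1 − 2·(-1) = 3  (check: 361·(-2) + 251·3 = 31)
  q = 3: r = 17, s = 1 − 3·(-2) = 7, t = -1 − 3·3 = -10  (check: 361·7 + 251·(-10) = 17)
  q = 1: r = 14, s = -2 − 1·7 = -9, t = 3 − 1·(-10) = 13  (check: 361·(-9) + 251·13 = 14)
  q = 1: r = 3, s = 7 − 1·(-9) = 16, t = -10 − 1·13 = -23  (check: 361·16 + 251·(-23) = 3)
  q = 4: r = 2, s = -9 − 4·16 = -73, t = 13 − 4·(-23) = 105  (check: 361·(-73) + 251·105 = 2)
  q = 1: r = 1, s = 16 − 1·(-73) = 89, t = -23 − 1·105 = -128  (check: 361·89 + 251·(-128) = 1)
The row with r = 1 (the gcd) gives the Bezout coefficients s = 89, t = -128.
Result: 361 · (89) + 251 · (-128) = 1.

gcd(361, 251) = 1; s = 89, t = -128 (check: 361·89 + 251·(-128) = 1).


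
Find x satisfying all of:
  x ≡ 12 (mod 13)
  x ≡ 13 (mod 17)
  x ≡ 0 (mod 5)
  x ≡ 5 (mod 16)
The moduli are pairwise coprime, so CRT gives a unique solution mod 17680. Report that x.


Product of moduli M = 13 · 17 · 5 · 16 = 17680.
Merge one congruence at a time:
  Start: x ≡ 12 (mod 13).
  Combine with x ≡ 13 (mod 17); new modulus lcm = 221.
    Write x = 12 + 13·t and substitute into x ≡ 13 (mod 17): 13·t ≡ 13 − 12 = 1 (mod 17).
    The inverse of 13 mod 17 is 4 (since 13·4 = 52 = 3·17 + 1), so t ≡ 4·1 = 4 ≡ 4 (mod 17).
    Then x = 12 + 13·4 = 64, valid modulo lcm(13, 17) = 221: x ≡ 64 (mod 221).
  Combine with x ≡ 0 (mod 5); new modulus lcm = 1105.
    Write x = 64 + 221·t and substitute into x ≡ 0 (mod 5): 221·t ≡ 0 − 64 = -64 (mod 5).
    Reduce coefficients mod 5: 1·t ≡ 1 (mod 5).
    So t ≡ 1 (mod 5).
    Then x = 64 + 221·1 = 285, valid modulo lcm(221, 5) = 1105: x ≡ 285 (mod 1105).
  Combine with x ≡ 5 (mod 16); new modulus lcm = 17680.
    Write x = 285 + 1105·t and substitute into x ≡ 5 (mod 16): 1105·t ≡ 5 − 285 = -280 (mod 16).
    Reduce coefficients mod 16: 1·t ≡ 8 (mod 16).
    So t ≡ 8 (mod 16).
    Then x = 285 + 1105·8 = 9125, valid modulo lcm(1105, 16) = 17680: x ≡ 9125 (mod 17680).
Verify against each original: 9125 mod 13 = 12, 9125 mod 17 = 13, 9125 mod 5 = 0, 9125 mod 16 = 5.

x ≡ 9125 (mod 17680).


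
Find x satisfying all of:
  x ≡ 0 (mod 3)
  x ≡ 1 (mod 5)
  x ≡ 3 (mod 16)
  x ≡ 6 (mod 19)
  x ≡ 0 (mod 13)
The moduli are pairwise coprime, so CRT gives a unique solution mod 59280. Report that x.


Product of moduli M = 3 · 5 · 16 · 19 · 13 = 59280.
Merge one congruence at a time:
  Start: x ≡ 0 (mod 3).
  Combine with x ≡ 1 (mod 5); new modulus lcm = 15.
    Write x = 0 + 3·t and substitute into x ≡ 1 (mod 5): 3·t ≡ 1 − 0 = 1 (mod 5).
    The inverse of 3 mod 5 is 2 (since 3·2 = 6 = 1·5 + 1), so t ≡ 2·1 = 2 ≡ 2 (mod 5).
    Then x = 0 + 3·2 = 6, valid modulo lcm(3, 5) = 15: x ≡ 6 (mod 15).
  Combine with x ≡ 3 (mod 16); new modulus lcm = 240.
    Write x = 6 + 15·t and substitute into x ≡ 3 (mod 16): 15·t ≡ 3 − 6 = -3 (mod 16).
    Reduce coefficients mod 16: 15·t ≡ 13 (mod 16).
    The inverse of 15 mod 16 is 15 (since 15·15 = 225 = 14·16 + 1), so t ≡ 15·13 = 195 ≡ 3 (mod 16).
    Then x = 6 + 15·3 = 51, valid modulo lcm(15, 16) = 240: x ≡ 51 (mod 240).
  Combine with x ≡ 6 (mod 19); new modulus lcm = 4560.
    Write x = 51 + 240·t and substitute into x ≡ 6 (mod 19): 240·t ≡ 6 − 51 = -45 (mod 19).
    Reduce coefficients mod 19: 12·t ≡ 12 (mod 19).
    The inverse of 12 mod 19 is 8 (since 12·8 = 96 = 5·19 + 1), so t ≡ 8·12 = 96 ≡ 1 (mod 19).
    Then x = 51 + 240·1 = 291, valid modulo lcm(240, 19) = 4560: x ≡ 291 (mod 4560).
  Combine with x ≡ 0 (mod 13); new modulus lcm = 59280.
    Write x = 291 + 4560·t and substitute into x ≡ 0 (mod 13): 4560·t ≡ 0 − 291 = -291 (mod 13).
    Reduce coefficients mod 13: 10·t ≡ 8 (mod 13).
    The inverse of 10 mod 13 is 4 (since 10·4 = 40 = 3·13 + 1), so t ≡ 4·8 = 32 ≡ 6 (mod 13).
    Then x = 291 + 4560·6 = 27651, valid modulo lcm(4560, 13) = 59280: x ≡ 27651 (mod 59280).
Verify against each original: 27651 mod 3 = 0, 27651 mod 5 = 1, 27651 mod 16 = 3, 27651 mod 19 = 6, 27651 mod 13 = 0.

x ≡ 27651 (mod 59280).


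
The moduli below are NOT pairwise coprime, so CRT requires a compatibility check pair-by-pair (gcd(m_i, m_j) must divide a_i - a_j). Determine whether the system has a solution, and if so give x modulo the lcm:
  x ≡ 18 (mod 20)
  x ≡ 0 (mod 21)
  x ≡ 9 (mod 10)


Moduli 20, 21, 10 are not pairwise coprime, so CRT works modulo lcm(m_i) when all pairwise compatibility conditions hold.
Pairwise compatibility: gcd(m_i, m_j) must divide a_i - a_j for every pair.
Merge one congruence at a time:
  Start: x ≡ 18 (mod 20).
  Combine with x ≡ 0 (mod 21): gcd(20, 21) = 1; 0 - 18 = -18, which IS divisible by 1, so compatible.
    Write x = 18 + 20·t and substitute into x ≡ 0 (mod 21): 20·t ≡ 0 − 18 = -18 (mod 21).
    Reduce coefficients mod 21: 20·t ≡ 3 (mod 21).
    The inverse of 20 mod 21 is 20 (since 20·20 = 400 = 19·21 + 1), so t ≡ 20·3 = 60 ≡ 18 (mod 21).
    Then x = 18 + 20·18 = 378, valid modulo lcm(20, 21) = 420: x ≡ 378 (mod 420).
  Combine with x ≡ 9 (mod 10): gcd(420, 10) = 10, and 9 - 378 = -369 is NOT divisible by 10.
    ⇒ system is inconsistent (no integer solution).

No solution (the system is inconsistent).


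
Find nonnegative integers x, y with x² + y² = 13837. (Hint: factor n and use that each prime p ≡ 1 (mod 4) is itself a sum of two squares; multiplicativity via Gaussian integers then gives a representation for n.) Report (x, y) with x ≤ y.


Step 1: Factor n = 13837 = 101 · 137.
Step 2: Check the mod-4 condition on each prime factor: 101 ≡ 1 (mod 4), exponent 1; 137 ≡ 1 (mod 4), exponent 1.
All primes ≡ 3 (mod 4) appear to even exponent (or don't appear), so by the two-squares theorem n IS expressible as a sum of two squares.
Step 3: Build a representation. Here n = 101 · 137 is a product of primes ≡ 1 (mod 4). Each prime p ≡ 1 (mod 4) is itself a sum of two squares; find a² by testing p − a² for a perfect square:
  101: 101 − 1² = 100 = 10² ⇒ 101 = 1² + 10².
  137: 137 − 1² = 136, 137 − 2² = 133, 137 − 3² = 128, 137 − 4² = 121 = 11² ⇒ 137 = 4² + 11².
  Combine using the Brahmagupta–Fibonacci identity (a² + b²)(c² + d²) = (ac − bd)² + (ad + bc)² = (ac + bd)² + (ad − bc)²:
  101 · 137 = 13837: from (1² + 10²)(4² + 11²), take (1·4 − 10·11, 1·11 + 10·4) = (4 − 110, 11 + 40) = (-106, 51); dropping signs (only squares matter) gives (106, 51); check 106² + 51² = 11236 + 2601 = 13837 ✓.
Step 4: Order so x ≤ y and verify: 51² + 106² = 2601 + 11236 = 13837 = n. ✓

n = 13837 = 51² + 106² (one valid representation with x ≤ y).


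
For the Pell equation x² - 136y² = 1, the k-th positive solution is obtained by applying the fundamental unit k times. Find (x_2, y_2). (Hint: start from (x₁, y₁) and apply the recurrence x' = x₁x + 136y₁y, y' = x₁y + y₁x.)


Step 1: Find the fundamental solution (x₁, y₁) of x² - 136y² = 1.
  Expand √136 as a continued fraction. a₀ = ⌊√136⌋ = 11; iterate m_{k+1} = d_k·a_k − m_k, d_{k+1} = (136 − m_{k+1}²)/d_k, a_{k+1} = ⌊(a₀ + m_{k+1})/d_{k+1}⌋ (starting m₀ = 0, d₀ = 1), with convergents p_k = a_k·p_{k-1} + p_{k-2}, q_k = a_k·q_{k-1} + q_{k-2} (p₋₁ = 1, q₋₁ = 0):
  k = 0: a₀ = 11; p₀/q₀ = 11/1; p₀² − 136·q₀² = 121 − 136 = -15.
  k = 1: m = 11, d = 15, a = ⌊(11 + 11)/15⌋ = 1; p/q = (1·11 + 1)/(1·1 + 0) = 12/1; p² − 136·q² = 144 − 136 = 8.
  k = 2: m = 4, d = 8, a = ⌊(11 + 4)/8⌋ = 1; p/q = (1·12 + 11)/(1·1 + 1) = 23/2; p² − 136·q² = 529 − 544 = -15.
  k = 3: m = 4, d = 15, a = ⌊(11 + 4)/15⌋ = 1; p/q = (1·23 + 12)/(1·2 + 1) = 35/3; p² − 136·q² = 1225 − 1224 = 1.
  The first convergent with p² − 136·q² = 1 gives the fundamental solution (x₁, y₁) = (35, 3).
Step 2: Apply the recurrence (x_{n+1}, y_{n+1}) = (x₁x_n + 136y₁y_n, x₁y_n + y₁x_n) repeatedly.
  From (x_1, y_1) = (35, 3): x_2 = 35·35 + 136·3·3 = 2449; y_2 = 35·3 + 3·35 = 210.
Step 3: Verify x_2² - 136·y_2² = 5997601 - 5997600 = 1 (should be 1). ✓

(x_1, y_1) = (35, 3); (x_2, y_2) = (2449, 210).


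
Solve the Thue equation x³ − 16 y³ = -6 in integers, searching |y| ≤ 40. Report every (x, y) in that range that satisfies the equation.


The equation is x³ - 16y³ = -6. For fixed y, x³ = 16·y³ − 6, so a solution requires the RHS to be a perfect cube.
Strategy: iterate y from -40 to 40, compute RHS = 16·y³ − 6, and check whether it is a (positive or negative) perfect cube.
Check small values of y:
  y = 0: RHS = -6 is not a perfect cube.
  y = 1: RHS = 10 is not a perfect cube.
  y = -1: RHS = -22 is not a perfect cube.
  y = 2: RHS = 122 is not a perfect cube.
  y = -2: RHS = -134 is not a perfect cube.
  y = 3: RHS = 426 is not a perfect cube.
  y = -3: RHS = -438 is not a perfect cube.
Continuing the search up to |y| = 40 finds no solutions either.
No (x, y) in the scanned range satisfies the equation.

No integer solutions with |y| ≤ 40.


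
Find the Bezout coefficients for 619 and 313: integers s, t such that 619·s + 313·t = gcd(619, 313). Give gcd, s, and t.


Euclidean algorithm on (619, 313) — divide until remainder is 0:
  619 = 1 · 313 + 306
  313 = 1 · 306 + 7
  306 = 43 · 7 + 5
  7 = 1 · 5 + 2
  5 = 2 · 2 + 1
  2 = 2 · 1 + 0
gcd(619, 313) = 1.
Track Bezout coefficients alongside the remainders: start with r₀ = 619 = a·1 + b·0 (s = 1, t = 0) and r₁ = 313 = a·0 + b·1 (s = 0, t = 1); each new remainder r_{k+1} = r_{k-1} − q_k·r_k inherits s_{k+1} = s_{k-1} − q_k·s_k, t_{k+1} = t_{k-1} − q_k·t_k, so r_k = a·s_k + b·t_k at every step:
  q = 1: r = 306, s = 1 − 1·0 = 1, t = 0 − 1·1 = -1  (check: 619·1 + 313·(-1) = 306)
  q = 1: r = 7, s = 0 − 1·1 = -1, t = 1 − 1·(-1) = 2  (check: 619·(-1) + 313·2 = 7)
  q = 43: r = 5, s = 1 − 43·(-1) = 44, t = -1 − 43·2 = -87  (check: 619·44 + 313·(-87) = 5)
  q = 1: r = 2, s = -1 − 1·44 = -45, t = 2 − 1·(-87) = 89  (check: 619·(-45) + 313·89 = 2)
  q = 2: r = 1, s = 44 − 2·(-45) = 134, t = -87 − 2·89 = -265  (check: 619·134 + 313·(-265) = 1)
The row with r = 1 (the gcd) gives the Bezout coefficients s = 134, t = -265.
Result: 619 · (134) + 313 · (-265) = 1.

gcd(619, 313) = 1; s = 134, t = -265 (check: 619·134 + 313·(-265) = 1).


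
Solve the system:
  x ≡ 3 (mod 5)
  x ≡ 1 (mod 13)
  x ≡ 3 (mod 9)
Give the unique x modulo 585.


Moduli 5, 13, 9 are pairwise coprime; by CRT there is a unique solution modulo M = 5 · 13 · 9 = 585.
Solve pairwise, accumulating the modulus:
  Start with x ≡ 3 (mod 5).
  Combine with x ≡ 1 (mod 13): since gcd(5, 13) = 1, we get a unique residue mod 65.
    Write x = 3 + 5·t and substitute into x ≡ 1 (mod 13): 5·t ≡ 1 − 3 = -2 (mod 13).
    Reduce coefficients mod 13: 5·t ≡ 11 (mod 13).
    The inverse of 5 mod 13 is 8 (since 5·8 = 40 = 3·13 + 1), so t ≡ 8·11 = 88 ≡ 10 (mod 13).
    Then x = 3 + 5·10 = 53, valid modulo lcm(5, 13) = 65: x ≡ 53 (mod 65).
  Combine with x ≡ 3 (mod 9): since gcd(65, 9) = 1, we get a unique residue mod 585.
    Write x = 53 + 65·t and substitute into x ≡ 3 (mod 9): 65·t ≡ 3 − 53 = -50 (mod 9).
    Reduce coefficients mod 9: 2·t ≡ 4 (mod 9).
    The inverse of 2 mod 9 is 5 (since 2·5 = 10 = 1·9 + 1), so t ≡ 5·4 = 20 ≡ 2 (mod 9).
    Then x = 53 + 65·2 = 183, valid modulo lcm(65, 9) = 585: x ≡ 183 (mod 585).
Verify: 183 mod 5 = 3 ✓, 183 mod 13 = 1 ✓, 183 mod 9 = 3 ✓.

x ≡ 183 (mod 585).


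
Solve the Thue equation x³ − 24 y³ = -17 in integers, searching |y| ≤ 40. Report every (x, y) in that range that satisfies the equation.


The equation is x³ - 24y³ = -17. For fixed y, x³ = 24·y³ − 17, so a solution requires the RHS to be a perfect cube.
Strategy: iterate y from -40 to 40, compute RHS = 24·y³ − 17, and check whether it is a (positive or negative) perfect cube.
Check small values of y:
  y = 0: RHS = -17 is not a perfect cube.
  y = 1: RHS = 7 is not a perfect cube.
  y = -1: RHS = -41 is not a perfect cube.
  y = 2: RHS = 175 is not a perfect cube.
  y = -2: RHS = -209 is not a perfect cube.
  y = 3: RHS = 631 is not a perfect cube.
  y = -3: RHS = -665 is not a perfect cube.
Continuing the search up to |y| = 40 finds no solutions either.
No (x, y) in the scanned range satisfies the equation.

No integer solutions with |y| ≤ 40.


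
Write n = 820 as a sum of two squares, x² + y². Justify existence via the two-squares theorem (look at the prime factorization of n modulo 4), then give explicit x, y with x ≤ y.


Step 1: Factor n = 820 = 2^2 · 5 · 41.
Step 2: Check the mod-4 condition on each prime factor: 2 = 2 (special); 5 ≡ 1 (mod 4), exponent 1; 41 ≡ 1 (mod 4), exponent 1.
All primes ≡ 3 (mod 4) appear to even exponent (or don't appear), so by the two-squares theorem n IS expressible as a sum of two squares.
Step 3: Build a representation. Group n = k² · m with k = 2 and m = 5 · 41 = 205 (a product of primes ≡ 1 (mod 4)); a representation of m scales to one of n via (k·x)² + (k·y)² = k²(x² + y²). Each prime p ≡ 1 (mod 4) is itself a sum of two squares; find a² by testing p − a² for a perfect square:
  5: 5 − 1² = 4 = 2² ⇒ 5 = 1² + 2².
  41: 41 − 1² = 40, 41 − 2² = 37, 41 − 3² = 32, 41 − 4² = 25 = 5² ⇒ 41 = 4² + 5².
  Combine using the Brahmagupta–Fibonacci identity (a² + b²)(c² + d²) = (ac − bd)² + (ad + bc)² = (ac + bd)² + (ad − bc)²:
  5 · 41 = 205: from (1² + 2²)(4² + 5²), take (1·4 − 2·5, 1·5 + 2·4) = (4 − 10, 5 + 8) = (-6, 13); dropping signs (only squares matter) gives (6, 13); check 6² + 13² = 36 + 169 = 205 ✓.
  Scale by k = 2: (2·6, 2·13) = (12, 26).
Step 4: Order so x ≤ y and verify: 12² + 26² = 144 + 676 = 820 = n. ✓

n = 820 = 12² + 26² (one valid representation with x ≤ y).


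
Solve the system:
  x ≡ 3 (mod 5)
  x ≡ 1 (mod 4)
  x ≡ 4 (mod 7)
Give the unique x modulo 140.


Moduli 5, 4, 7 are pairwise coprime; by CRT there is a unique solution modulo M = 5 · 4 · 7 = 140.
Solve pairwise, accumulating the modulus:
  Start with x ≡ 3 (mod 5).
  Combine with x ≡ 1 (mod 4): since gcd(5, 4) = 1, we get a unique residue mod 20.
    Write x = 3 + 5·t and substitute into x ≡ 1 (mod 4): 5·t ≡ 1 − 3 = -2 (mod 4).
    Reduce coefficients mod 4: 1·t ≡ 2 (mod 4).
    So t ≡ 2 (mod 4).
    Then x = 3 + 5·2 = 13, valid modulo lcm(5, 4) = 20: x ≡ 13 (mod 20).
  Combine with x ≡ 4 (mod 7): since gcd(20, 7) = 1, we get a unique residue mod 140.
    Write x = 13 + 20·t and substitute into x ≡ 4 (mod 7): 20·t ≡ 4 − 13 = -9 (mod 7).
    Reduce coefficients mod 7: 6·t ≡ 5 (mod 7).
    The inverse of 6 mod 7 is 6 (since 6·6 = 36 = 5·7 + 1), so t ≡ 6·5 = 30 ≡ 2 (mod 7).
    Then x = 13 + 20·2 = 53, valid modulo lcm(20, 7) = 140: x ≡ 53 (mod 140).
Verify: 53 mod 5 = 3 ✓, 53 mod 4 = 1 ✓, 53 mod 7 = 4 ✓.

x ≡ 53 (mod 140).


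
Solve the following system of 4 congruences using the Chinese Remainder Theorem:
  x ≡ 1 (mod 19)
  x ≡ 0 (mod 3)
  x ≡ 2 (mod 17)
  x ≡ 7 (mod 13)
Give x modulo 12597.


Product of moduli M = 19 · 3 · 17 · 13 = 12597.
Merge one congruence at a time:
  Start: x ≡ 1 (mod 19).
  Combine with x ≡ 0 (mod 3); new modulus lcm = 57.
    Write x = 1 + 19·t and substitute into x ≡ 0 (mod 3): 19·t ≡ 0 − 1 = -1 (mod 3).
    Reduce coefficients mod 3: 1·t ≡ 2 (mod 3).
    So t ≡ 2 (mod 3).
    Then x = 1 + 19·2 = 39, valid modulo lcm(19, 3) = 57: x ≡ 39 (mod 57).
  Combine with x ≡ 2 (mod 17); new modulus lcm = 969.
    Write x = 39 + 57·t and substitute into x ≡ 2 (mod 17): 57·t ≡ 2 − 39 = -37 (mod 17).
    Reduce coefficients mod 17: 6·t ≡ 14 (mod 17).
    The inverse of 6 mod 17 is 3 (since 6·3 = 18 = 1·17 + 1), so t ≡ 3·14 = 42 ≡ 8 (mod 17).
    Then x = 39 + 57·8 = 495, valid modulo lcm(57, 17) = 969: x ≡ 495 (mod 969).
  Combine with x ≡ 7 (mod 13); new modulus lcm = 12597.
    Write x = 495 + 969·t and substitute into x ≡ 7 (mod 13): 969·t ≡ 7 − 495 = -488 (mod 13).
    Reduce coefficients mod 13: 7·t ≡ 6 (mod 13).
    The inverse of 7 mod 13 is 2 (since 7·2 = 14 = 1·13 + 1), so t ≡ 2·6 = 12 ≡ 12 (mod 13).
    Then x = 495 + 969·12 = 12123, valid modulo lcm(969, 13) = 12597: x ≡ 12123 (mod 12597).
Verify against each original: 12123 mod 19 = 1, 12123 mod 3 = 0, 12123 mod 17 = 2, 12123 mod 13 = 7.

x ≡ 12123 (mod 12597).


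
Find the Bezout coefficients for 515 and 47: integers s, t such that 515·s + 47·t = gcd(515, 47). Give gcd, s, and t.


Euclidean algorithm on (515, 47) — divide until remainder is 0:
  515 = 10 · 47 + 45
  47 = 1 · 45 + 2
  45 = 22 · 2 + 1
  2 = 2 · 1 + 0
gcd(515, 47) = 1.
Track Bezout coefficients alongside the remainders: start with r₀ = 515 = a·1 + b·0 (s = 1, t = 0) and r₁ = 47 = a·0 + b·1 (s = 0, t = 1); each new remainder r_{k+1} = r_{k-1} − q_k·r_k inherits s_{k+1} = s_{k-1} − q_k·s_k, t_{k+1} = t_{k-1} − q_k·t_k, so r_k = a·s_k + b·t_k at every step:
  q = 10: r = 45, s = 1 − 10·0 = 1, t = 0 − 10·1 = -10  (check: 515·1 + 47·(-10) = 45)
  q = 1: r = 2, s = 0 − 1·1 = -1, t = 1 − 1·(-10) = 11  (check: 515·(-1) + 47·11 = 2)
  q = 22: r = 1, s = 1 − 22·(-1) = 23, t = -10 − 22·11 = -252  (check: 515·23 + 47·(-252) = 1)
The row with r = 1 (the gcd) gives the Bezout coefficients s = 23, t = -252.
Result: 515 · (23) + 47 · (-252) = 1.

gcd(515, 47) = 1; s = 23, t = -252 (check: 515·23 + 47·(-252) = 1).


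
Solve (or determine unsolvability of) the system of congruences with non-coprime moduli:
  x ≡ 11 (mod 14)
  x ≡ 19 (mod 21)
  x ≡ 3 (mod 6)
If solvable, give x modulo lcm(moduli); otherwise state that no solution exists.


Moduli 14, 21, 6 are not pairwise coprime, so CRT works modulo lcm(m_i) when all pairwise compatibility conditions hold.
Pairwise compatibility: gcd(m_i, m_j) must divide a_i - a_j for every pair.
Merge one congruence at a time:
  Start: x ≡ 11 (mod 14).
  Combine with x ≡ 19 (mod 21): gcd(14, 21) = 7, and 19 - 11 = 8 is NOT divisible by 7.
    ⇒ system is inconsistent (no integer solution).

No solution (the system is inconsistent).


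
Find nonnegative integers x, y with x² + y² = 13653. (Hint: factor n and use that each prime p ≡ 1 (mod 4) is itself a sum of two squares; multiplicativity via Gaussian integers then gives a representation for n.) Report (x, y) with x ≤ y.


Step 1: Factor n = 13653 = 3^2 · 37 · 41.
Step 2: Check the mod-4 condition on each prime factor: 3 ≡ 3 (mod 4), exponent 2 (must be even); 37 ≡ 1 (mod 4), exponent 1; 41 ≡ 1 (mod 4), exponent 1.
All primes ≡ 3 (mod 4) appear to even exponent (or don't appear), so by the two-squares theorem n IS expressible as a sum of two squares.
Step 3: Build a representation. Group n = k² · m with k = 3 and m = 37 · 41 = 1517 (a product of primes ≡ 1 (mod 4)); a representation of m scales to one of n via (k·x)² + (k·y)² = k²(x² + y²). Each prime p ≡ 1 (mod 4) is itself a sum of two squares; find a² by testing p − a² for a perfect square:
  37: 37 − 1² = 36 = 6² ⇒ 37 = 1² + 6².
  41: 41 − 1² = 40, 41 − 2² = 37, 41 − 3² = 32, 41 − 4² = 25 = 5² ⇒ 41 = 4² + 5².
  Combine using the Brahmagupta–Fibonacci identity (a² + b²)(c² + d²) = (ac − bd)² + (ad + bc)² = (ac + bd)² + (ad − bc)²:
  37 · 41 = 1517: from (1² + 6²)(4² + 5²), take (1·4 − 6·5, 1·5 + 6·4) = (4 − 30, 5 + 24) = (-26, 29); dropping signs (only squares matter) gives (26, 29); check 26² + 29² = 676 + 841 = 1517 ✓.
  Scale by k = 3: (3·26, 3·29) = (78, 87).
Step 4: Order so x ≤ y and verify: 78² + 87² = 6084 + 7569 = 13653 = n. ✓

n = 13653 = 78² + 87² (one valid representation with x ≤ y).


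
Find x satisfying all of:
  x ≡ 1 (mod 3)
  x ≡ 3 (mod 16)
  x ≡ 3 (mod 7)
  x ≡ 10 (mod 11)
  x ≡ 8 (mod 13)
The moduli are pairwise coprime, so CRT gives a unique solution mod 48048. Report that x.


Product of moduli M = 3 · 16 · 7 · 11 · 13 = 48048.
Merge one congruence at a time:
  Start: x ≡ 1 (mod 3).
  Combine with x ≡ 3 (mod 16); new modulus lcm = 48.
    Write x = 1 + 3·t and substitute into x ≡ 3 (mod 16): 3·t ≡ 3 − 1 = 2 (mod 16).
    The inverse of 3 mod 16 is 11 (since 3·11 = 33 = 2·16 + 1), so t ≡ 11·2 = 22 ≡ 6 (mod 16).
    Then x = 1 + 3·6 = 19, valid modulo lcm(3, 16) = 48: x ≡ 19 (mod 48).
  Combine with x ≡ 3 (mod 7); new modulus lcm = 336.
    Write x = 19 + 48·t and substitute into x ≡ 3 (mod 7): 48·t ≡ 3 − 19 = -16 (mod 7).
    Reduce coefficients mod 7: 6·t ≡ 5 (mod 7).
    The inverse of 6 mod 7 is 6 (since 6·6 = 36 = 5·7 + 1), so t ≡ 6·5 = 30 ≡ 2 (mod 7).
    Then x = 19 + 48·2 = 115, valid modulo lcm(48, 7) = 336: x ≡ 115 (mod 336).
  Combine with x ≡ 10 (mod 11); new modulus lcm = 3696.
    Write x = 115 + 336·t and substitute into x ≡ 10 (mod 11): 336·t ≡ 10 − 115 = -105 (mod 11).
    Reduce coefficients mod 11: 6·t ≡ 5 (mod 11).
    The inverse of 6 mod 11 is 2 (since 6·2 = 12 = 1·11 + 1), so t ≡ 2·5 = 10 ≡ 10 (mod 11).
    Then x = 115 + 336·10 = 3475, valid modulo lcm(336, 11) = 3696: x ≡ 3475 (mod 3696).
  Combine with x ≡ 8 (mod 13); new modulus lcm = 48048.
    Write x = 3475 + 3696·t and substitute into x ≡ 8 (mod 13): 3696·t ≡ 8 − 3475 = -3467 (mod 13).
    Reduce coefficients mod 13: 4·t ≡ 4 (mod 13).
    The inverse of 4 mod 13 is 10 (since 4·10 = 40 = 3·13 + 1), so t ≡ 10·4 = 40 ≡ 1 (mod 13).
    Then x = 3475 + 3696·1 = 7171, valid modulo lcm(3696, 13) = 48048: x ≡ 7171 (mod 48048).
Verify against each original: 7171 mod 3 = 1, 7171 mod 16 = 3, 7171 mod 7 = 3, 7171 mod 11 = 10, 7171 mod 13 = 8.

x ≡ 7171 (mod 48048).


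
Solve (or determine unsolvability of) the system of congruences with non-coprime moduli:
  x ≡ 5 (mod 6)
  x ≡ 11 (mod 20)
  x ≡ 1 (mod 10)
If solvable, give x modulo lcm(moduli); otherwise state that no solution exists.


Moduli 6, 20, 10 are not pairwise coprime, so CRT works modulo lcm(m_i) when all pairwise compatibility conditions hold.
Pairwise compatibility: gcd(m_i, m_j) must divide a_i - a_j for every pair.
Merge one congruence at a time:
  Start: x ≡ 5 (mod 6).
  Combine with x ≡ 11 (mod 20): gcd(6, 20) = 2; 11 - 5 = 6, which IS divisible by 2, so compatible.
    Write x = 5 + 6·t and substitute into x ≡ 11 (mod 20): 6·t ≡ 11 − 5 = 6 (mod 20).
    Divide the congruence (and modulus) by g = 2: 3·t ≡ 3 (mod 10).
    The inverse of 3 mod 10 is 7 (since 3·7 = 21 = 2·10 + 1), so t ≡ 7·3 = 21 ≡ 1 (mod 10).
    Then x = 5 + 6·1 = 11, valid modulo lcm(6, 20) = 60: x ≡ 11 (mod 60).
  Combine with x ≡ 1 (mod 10): gcd(60, 10) = 10; 1 - 11 = -10, which IS divisible by 10, so compatible.
    Write x = 11 + 60·t and substitute into x ≡ 1 (mod 10): 60·t ≡ 1 − 11 = -10 (mod 10).
    Divide the congruence (and modulus) by g = 10: 6·t ≡ -1 (mod 1).
    Modulo 1 every t works; take t = 0.
    Then x = 11 + 60·0 = 11, valid modulo lcm(60, 10) = 60: x ≡ 11 (mod 60).
Verify: 11 mod 6 = 5, 11 mod 20 = 11, 11 mod 10 = 1.

x ≡ 11 (mod 60).


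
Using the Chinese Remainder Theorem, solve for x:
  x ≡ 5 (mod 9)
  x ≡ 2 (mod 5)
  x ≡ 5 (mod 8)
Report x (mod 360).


Moduli 9, 5, 8 are pairwise coprime; by CRT there is a unique solution modulo M = 9 · 5 · 8 = 360.
Solve pairwise, accumulating the modulus:
  Start with x ≡ 5 (mod 9).
  Combine with x ≡ 2 (mod 5): since gcd(9, 5) = 1, we get a unique residue mod 45.
    Write x = 5 + 9·t and substitute into x ≡ 2 (mod 5): 9·t ≡ 2 − 5 = -3 (mod 5).
    Reduce coefficients mod 5: 4·t ≡ 2 (mod 5).
    The inverse of 4 mod 5 is 4 (since 4·4 = 16 = 3·5 + 1), so t ≡ 4·2 = 8 ≡ 3 (mod 5).
    Then x = 5 + 9·3 = 32, valid modulo lcm(9, 5) = 45: x ≡ 32 (mod 45).
  Combine with x ≡ 5 (mod 8): since gcd(45, 8) = 1, we get a unique residue mod 360.
    Write x = 32 + 45·t and substitute into x ≡ 5 (mod 8): 45·t ≡ 5 − 32 = -27 (mod 8).
    Reduce coefficients mod 8: 5·t ≡ 5 (mod 8).
    The inverse of 5 mod 8 is 5 (since 5·5 = 25 = 3·8 + 1), so t ≡ 5·5 = 25 ≡ 1 (mod 8).
    Then x = 32 + 45·1 = 77, valid modulo lcm(45, 8) = 360: x ≡ 77 (mod 360).
Verify: 77 mod 9 = 5 ✓, 77 mod 5 = 2 ✓, 77 mod 8 = 5 ✓.

x ≡ 77 (mod 360).


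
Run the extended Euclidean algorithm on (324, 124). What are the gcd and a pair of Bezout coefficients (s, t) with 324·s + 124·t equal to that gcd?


Euclidean algorithm on (324, 124) — divide until remainder is 0:
  324 = 2 · 124 + 76
  124 = 1 · 76 + 48
  76 = 1 · 48 + 28
  48 = 1 · 28 + 20
  28 = 1 · 20 + 8
  20 = 2 · 8 + 4
  8 = 2 · 4 + 0
gcd(324, 124) = 4.
Track Bezout coefficients alongside the remainders: start with r₀ = 324 = a·1 + b·0 (s = 1, t = 0) and r₁ = 124 = a·0 + b·1 (s = 0, t = 1); each new remainder r_{k+1} = r_{k-1} − q_k·r_k inherits s_{k+1} = s_{k-1} − q_k·s_k, t_{k+1} = t_{k-1} − q_k·t_k, so r_k = a·s_k + b·t_k at every step:
  q = 2: r = 76, s = 1 − 2·0 = 1, t = 0 − 2·1 = -2  (check: 324·1 + 124·(-2) = 76)
  q = 1: r = 48, s = 0 − 1·1 = -1, t = 1 − 1·(-2) = 3  (check: 324·(-1) + 124·3 = 48)
  q = 1: r = 28, s = 1 − 1·(-1) = 2, t = -2 − 1·3 = -5  (check: 324·2 + 124·(-5) = 28)
  q = 1: r = 20, s = -1 − 1·2 = -3, t = 3 − 1·(-5) = 8  (check: 324·(-3) + 124·8 = 20)
  q = 1: r = 8, s = 2 − 1·(-3) = 5, t = -5 − 1·8 = -13  (check: 324·5 + 124·(-13) = 8)
  q = 2: r = 4, s = -3 − 2·5 = -13, t = 8 − 2·(-13) = 34  (check: 324·(-13) + 124·34 = 4)
The row with r = 4 (the gcd) gives the Bezout coefficients s = -13, t = 34.
Result: 324 · (-13) + 124 · (34) = 4.

gcd(324, 124) = 4; s = -13, t = 34 (check: 324·(-13) + 124·34 = 4).


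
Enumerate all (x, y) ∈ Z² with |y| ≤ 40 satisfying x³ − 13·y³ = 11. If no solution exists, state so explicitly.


The equation is x³ - 13y³ = 11. For fixed y, x³ = 13·y³ + 11, so a solution requires the RHS to be a perfect cube.
Strategy: iterate y from -40 to 40, compute RHS = 13·y³ + 11, and check whether it is a (positive or negative) perfect cube.
Check small values of y:
  y = 0: RHS = 11 is not a perfect cube.
  y = 1: RHS = 24 is not a perfect cube.
  y = -1: RHS = -2 is not a perfect cube.
  y = 2: RHS = 115 is not a perfect cube.
  y = -2: RHS = -93 is not a perfect cube.
  y = 3: RHS = 362 is not a perfect cube.
  y = -3: RHS = -340 is not a perfect cube.
Continuing the search up to |y| = 40 finds no solutions either.
No (x, y) in the scanned range satisfies the equation.

No integer solutions with |y| ≤ 40.


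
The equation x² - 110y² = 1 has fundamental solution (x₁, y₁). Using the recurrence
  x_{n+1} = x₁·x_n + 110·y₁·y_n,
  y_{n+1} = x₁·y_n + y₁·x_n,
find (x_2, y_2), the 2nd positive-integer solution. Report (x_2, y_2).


Step 1: Find the fundamental solution (x₁, y₁) of x² - 110y² = 1.
  Expand √110 as a continued fraction. a₀ = ⌊√110⌋ = 10; iterate m_{k+1} = d_k·a_k − m_k, d_{k+1} = (110 − m_{k+1}²)/d_k, a_{k+1} = ⌊(a₀ + m_{k+1})/d_{k+1}⌋ (starting m₀ = 0, d₀ = 1), with convergents p_k = a_k·p_{k-1} + p_{k-2}, q_k = a_k·q_{k-1} + q_{k-2} (p₋₁ = 1, q₋₁ = 0):
  k = 0: a₀ = 10; p₀/q₀ = 10/1; p₀² − 110·q₀² = 100 − 110 = -10.
  k = 1: m = 10, d = 10, a = ⌊(10 + 10)/10⌋ = 2; p/q = (2·10 + 1)/(2·1 + 0) = 21/2; p² − 110·q² = 441 − 440 = 1.
  The first convergent with p² − 110·q² = 1 gives the fundamental solution (x₁, y₁) = (21, 2).
Step 2: Apply the recurrence (x_{n+1}, y_{n+1}) = (x₁x_n + 110y₁y_n, x₁y_n + y₁x_n) repeatedly.
  From (x_1, y_1) = (21, 2): x_2 = 21·21 + 110·2·2 = 881; y_2 = 21·2 + 2·21 = 84.
Step 3: Verify x_2² - 110·y_2² = 776161 - 776160 = 1 (should be 1). ✓

(x_1, y_1) = (21, 2); (x_2, y_2) = (881, 84).


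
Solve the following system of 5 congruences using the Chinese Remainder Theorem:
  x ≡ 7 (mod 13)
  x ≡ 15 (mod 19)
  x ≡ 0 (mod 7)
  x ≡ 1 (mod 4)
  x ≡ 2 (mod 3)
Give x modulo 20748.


Product of moduli M = 13 · 19 · 7 · 4 · 3 = 20748.
Merge one congruence at a time:
  Start: x ≡ 7 (mod 13).
  Combine with x ≡ 15 (mod 19); new modulus lcm = 247.
    Write x = 7 + 13·t and substitute into x ≡ 15 (mod 19): 13·t ≡ 15 − 7 = 8 (mod 19).
    The inverse of 13 mod 19 is 3 (since 13·3 = 39 = 2·19 + 1), so t ≡ 3·8 = 24 ≡ 5 (mod 19).
    Then x = 7 + 13·5 = 72, valid modulo lcm(13, 19) = 247: x ≡ 72 (mod 247).
  Combine with x ≡ 0 (mod 7); new modulus lcm = 1729.
    Write x = 72 + 247·t and substitute into x ≡ 0 (mod 7): 247·t ≡ 0 − 72 = -72 (mod 7).
    Reduce coefficients mod 7: 2·t ≡ 5 (mod 7).
    The inverse of 2 mod 7 is 4 (since 2·4 = 8 = 1·7 + 1), so t ≡ 4·5 = 20 ≡ 6 (mod 7).
    Then x = 72 + 247·6 = 1554, valid modulo lcm(247, 7) = 1729: x ≡ 1554 (mod 1729).
  Combine with x ≡ 1 (mod 4); new modulus lcm = 6916.
    Write x = 1554 + 1729·t and substitute into x ≡ 1 (mod 4): 1729·t ≡ 1 − 1554 = -1553 (mod 4).
    Reduce coefficients mod 4: 1·t ≡ 3 (mod 4).
    So t ≡ 3 (mod 4).
    Then x = 1554 + 1729·3 = 6741, valid modulo lcm(1729, 4) = 6916: x ≡ 6741 (mod 6916).
  Combine with x ≡ 2 (mod 3); new modulus lcm = 20748.
    Write x = 6741 + 6916·t and substitute into x ≡ 2 (mod 3): 6916·t ≡ 2 − 6741 = -6739 (mod 3).
    Reduce coefficients mod 3: 1·t ≡ 2 (mod 3).
    So t ≡ 2 (mod 3).
    Then x = 6741 + 6916·2 = 20573, valid modulo lcm(6916, 3) = 20748: x ≡ 20573 (mod 20748).
Verify against each original: 20573 mod 13 = 7, 20573 mod 19 = 15, 20573 mod 7 = 0, 20573 mod 4 = 1, 20573 mod 3 = 2.

x ≡ 20573 (mod 20748).


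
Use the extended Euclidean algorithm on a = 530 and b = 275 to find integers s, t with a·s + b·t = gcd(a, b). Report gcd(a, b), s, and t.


Euclidean algorithm on (530, 275) — divide until remainder is 0:
  530 = 1 · 275 + 255
  275 = 1 · 255 + 20
  255 = 12 · 20 + 15
  20 = 1 · 15 + 5
  15 = 3 · 5 + 0
gcd(530, 275) = 5.
Track Bezout coefficients alongside the remainders: start with r₀ = 530 = a·1 + b·0 (s = 1, t = 0) and r₁ = 275 = a·0 + b·1 (s = 0, t = 1); each new remainder r_{k+1} = r_{k-1} − q_k·r_k inherits s_{k+1} = s_{k-1} − q_k·s_k, t_{k+1} = t_{k-1} − q_k·t_k, so r_k = a·s_k + b·t_k at every step:
  q = 1: r = 255, s = 1 − 1·0 = 1, t = 0 − 1·1 = -1  (check: 530·1 + 275·(-1) = 255)
  q = 1: r = 20, s = 0 − 1·1 = -1, t = 1 − 1·(-1) = 2  (check: 530·(-1) + 275·2 = 20)
  q = 12: r = 15, s = 1 − 12·(-1) = 13, t = -1 − 12·2 = -25  (check: 530·13 + 275·(-25) = 15)
  q = 1: r = 5, s = -1 − 1·13 = -14, t = 2 − 1·(-25) = 27  (check: 530·(-14) + 275·27 = 5)
The row with r = 5 (the gcd) gives the Bezout coefficients s = -14, t = 27.
Result: 530 · (-14) + 275 · (27) = 5.

gcd(530, 275) = 5; s = -14, t = 27 (check: 530·(-14) + 275·27 = 5).


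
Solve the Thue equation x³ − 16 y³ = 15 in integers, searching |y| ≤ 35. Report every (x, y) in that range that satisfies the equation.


The equation is x³ - 16y³ = 15. For fixed y, x³ = 16·y³ + 15, so a solution requires the RHS to be a perfect cube.
Strategy: iterate y from -35 to 35, compute RHS = 16·y³ + 15, and check whether it is a (positive or negative) perfect cube.
Check small values of y:
  y = 0: RHS = 15 is not a perfect cube.
  y = 1: RHS = 31 is not a perfect cube.
  y = -1: RHS = -1 = (-1)³ ⇒ x = -1 works.
  y = 2: RHS = 143 is not a perfect cube.
  y = -2: RHS = -113 is not a perfect cube.
  y = 3: RHS = 447 is not a perfect cube.
  y = -3: RHS = -417 is not a perfect cube.
Continuing the search up to |y| = 35 finds no further solutions beyond those listed.
Collected solutions: (-1, -1).

Solutions (with |y| ≤ 35): (-1, -1).


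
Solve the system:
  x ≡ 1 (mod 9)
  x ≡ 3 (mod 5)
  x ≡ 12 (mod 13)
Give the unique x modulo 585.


Moduli 9, 5, 13 are pairwise coprime; by CRT there is a unique solution modulo M = 9 · 5 · 13 = 585.
Solve pairwise, accumulating the modulus:
  Start with x ≡ 1 (mod 9).
  Combine with x ≡ 3 (mod 5): since gcd(9, 5) = 1, we get a unique residue mod 45.
    Write x = 1 + 9·t and substitute into x ≡ 3 (mod 5): 9·t ≡ 3 − 1 = 2 (mod 5).
    Reduce coefficients mod 5: 4·t ≡ 2 (mod 5).
    The inverse of 4 mod 5 is 4 (since 4·4 = 16 = 3·5 + 1), so t ≡ 4·2 = 8 ≡ 3 (mod 5).
    Then x = 1 + 9·3 = 28, valid modulo lcm(9, 5) = 45: x ≡ 28 (mod 45).
  Combine with x ≡ 12 (mod 13): since gcd(45, 13) = 1, we get a unique residue mod 585.
    Write x = 28 + 45·t and substitute into x ≡ 12 (mod 13): 45·t ≡ 12 − 28 = -16 (mod 13).
    Reduce coefficients mod 13: 6·t ≡ 10 (mod 13).
    The inverse of 6 mod 13 is 11 (since 6·11 = 66 = 5·13 + 1), so t ≡ 11·10 = 110 ≡ 6 (mod 13).
    Then x = 28 + 45·6 = 298, valid modulo lcm(45, 13) = 585: x ≡ 298 (mod 585).
Verify: 298 mod 9 = 1 ✓, 298 mod 5 = 3 ✓, 298 mod 13 = 12 ✓.

x ≡ 298 (mod 585).


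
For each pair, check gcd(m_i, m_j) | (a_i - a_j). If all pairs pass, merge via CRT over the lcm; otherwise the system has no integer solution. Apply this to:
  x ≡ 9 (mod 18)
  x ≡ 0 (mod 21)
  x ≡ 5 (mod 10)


Moduli 18, 21, 10 are not pairwise coprime, so CRT works modulo lcm(m_i) when all pairwise compatibility conditions hold.
Pairwise compatibility: gcd(m_i, m_j) must divide a_i - a_j for every pair.
Merge one congruence at a time:
  Start: x ≡ 9 (mod 18).
  Combine with x ≡ 0 (mod 21): gcd(18, 21) = 3; 0 - 9 = -9, which IS divisible by 3, so compatible.
    Write x = 9 + 18·t and substitute into x ≡ 0 (mod 21): 18·t ≡ 0 − 9 = -9 (mod 21).
    Divide the congruence (and modulus) by g = 3: 6·t ≡ -3 (mod 7).
    Reduce coefficients mod 7: 6·t ≡ 4 (mod 7).
    The inverse of 6 mod 7 is 6 (since 6·6 = 36 = 5·7 + 1), so t ≡ 6·4 = 24 ≡ 3 (mod 7).
    Then x = 9 + 18·3 = 63, valid modulo lcm(18, 21) = 126: x ≡ 63 (mod 126).
  Combine with x ≡ 5 (mod 10): gcd(126, 10) = 2; 5 - 63 = -58, which IS divisible by 2, so compatible.
    Write x = 63 + 126·t and substitute into x ≡ 5 (mod 10): 126·t ≡ 5 − 63 = -58 (mod 10).
    Divide the congruence (and modulus) by g = 2: 63·t ≡ -29 (mod 5).
    Reduce coefficients mod 5: 3·t ≡ 1 (mod 5).
    The inverse of 3 mod 5 is 2 (since 3·2 = 6 = 1·5 + 1), so t ≡ 2·1 = 2 ≡ 2 (mod 5).
    Then x = 63 + 126·2 = 315, valid modulo lcm(126, 10) = 630: x ≡ 315 (mod 630).
Verify: 315 mod 18 = 9, 315 mod 21 = 0, 315 mod 10 = 5.

x ≡ 315 (mod 630).


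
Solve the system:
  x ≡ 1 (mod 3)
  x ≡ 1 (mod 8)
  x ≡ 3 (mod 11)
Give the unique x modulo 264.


Moduli 3, 8, 11 are pairwise coprime; by CRT there is a unique solution modulo M = 3 · 8 · 11 = 264.
Solve pairwise, accumulating the modulus:
  Start with x ≡ 1 (mod 3).
  Combine with x ≡ 1 (mod 8): since gcd(3, 8) = 1, we get a unique residue mod 24.
    Write x = 1 + 3·t and substitute into x ≡ 1 (mod 8): 3·t ≡ 1 − 1 = 0 (mod 8).
    The inverse of 3 mod 8 is 3 (since 3·3 = 9 = 1·8 + 1), so t ≡ 3·0 = 0 ≡ 0 (mod 8).
    Then x = 1 + 3·0 = 1, valid modulo lcm(3, 8) = 24: x ≡ 1 (mod 24).
  Combine with x ≡ 3 (mod 11): since gcd(24, 11) = 1, we get a unique residue mod 264.
    Write x = 1 + 24·t and substitute into x ≡ 3 (mod 11): 24·t ≡ 3 − 1 = 2 (mod 11).
    Reduce coefficients mod 11: 2·t ≡ 2 (mod 11).
    The inverse of 2 mod 11 is 6 (since 2·6 = 12 = 1·11 + 1), so t ≡ 6·2 = 12 ≡ 1 (mod 11).
    Then x = 1 + 24·1 = 25, valid modulo lcm(24, 11) = 264: x ≡ 25 (mod 264).
Verify: 25 mod 3 = 1 ✓, 25 mod 8 = 1 ✓, 25 mod 11 = 3 ✓.

x ≡ 25 (mod 264).


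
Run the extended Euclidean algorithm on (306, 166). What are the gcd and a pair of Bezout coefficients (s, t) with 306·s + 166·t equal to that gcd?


Euclidean algorithm on (306, 166) — divide until remainder is 0:
  306 = 1 · 166 + 140
  166 = 1 · 140 + 26
  140 = 5 · 26 + 10
  26 = 2 · 10 + 6
  10 = 1 · 6 + 4
  6 = 1 · 4 + 2
  4 = 2 · 2 + 0
gcd(306, 166) = 2.
Track Bezout coefficients alongside the remainders: start with r₀ = 306 = a·1 + b·0 (s = 1, t = 0) and r₁ = 166 = a·0 + b·1 (s = 0, t = 1); each new remainder r_{k+1} = r_{k-1} − q_k·r_k inherits s_{k+1} = s_{k-1} − q_k·s_k, t_{k+1} = t_{k-1} − q_k·t_k, so r_k = a·s_k + b·t_k at every step:
  q = 1: r = 140, s = 1 − 1·0 = 1, t = 0 − 1·1 = -1  (check: 306·1 + 166·(-1) = 140)
  q = 1: r = 26, s = 0 − 1·1 = -1, t = 1 − 1·(-1) = 2  (check: 306·(-1) + 166·2 = 26)
  q = 5: r = 10, s = 1 − 5·(-1) = 6, t = -1 − 5·2 = -11  (check: 306·6 + 166·(-11) = 10)
  q = 2: r = 6, s = -1 − 2·6 = -13, t = 2 − 2·(-11) = 24  (check: 306·(-13) + 166·24 = 6)
  q = 1: r = 4, s = 6 − 1·(-13) = 19, t = -11 − 1·24 = -35  (check: 306·19 + 166·(-35) = 4)
  q = 1: r = 2, s = -13 − 1·19 = -32, t = 24 − 1·(-35) = 59  (check: 306·(-32) + 166·59 = 2)
The row with r = 2 (the gcd) gives the Bezout coefficients s = -32, t = 59.
Result: 306 · (-32) + 166 · (59) = 2.

gcd(306, 166) = 2; s = -32, t = 59 (check: 306·(-32) + 166·59 = 2).
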